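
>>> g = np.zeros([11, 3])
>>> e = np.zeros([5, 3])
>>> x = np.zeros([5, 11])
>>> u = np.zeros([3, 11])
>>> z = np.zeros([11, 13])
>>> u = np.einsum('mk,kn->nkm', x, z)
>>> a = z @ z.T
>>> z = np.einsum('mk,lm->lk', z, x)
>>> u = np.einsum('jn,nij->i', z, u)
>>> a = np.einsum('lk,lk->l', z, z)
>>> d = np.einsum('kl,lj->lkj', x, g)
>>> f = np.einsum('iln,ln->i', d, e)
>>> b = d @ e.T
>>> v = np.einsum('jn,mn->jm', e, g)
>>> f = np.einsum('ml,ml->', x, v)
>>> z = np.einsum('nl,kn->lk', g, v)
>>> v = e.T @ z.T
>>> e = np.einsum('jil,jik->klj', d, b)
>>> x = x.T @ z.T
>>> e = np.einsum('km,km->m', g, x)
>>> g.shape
(11, 3)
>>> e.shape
(3,)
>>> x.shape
(11, 3)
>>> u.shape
(11,)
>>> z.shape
(3, 5)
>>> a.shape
(5,)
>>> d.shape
(11, 5, 3)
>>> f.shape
()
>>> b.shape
(11, 5, 5)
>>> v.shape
(3, 3)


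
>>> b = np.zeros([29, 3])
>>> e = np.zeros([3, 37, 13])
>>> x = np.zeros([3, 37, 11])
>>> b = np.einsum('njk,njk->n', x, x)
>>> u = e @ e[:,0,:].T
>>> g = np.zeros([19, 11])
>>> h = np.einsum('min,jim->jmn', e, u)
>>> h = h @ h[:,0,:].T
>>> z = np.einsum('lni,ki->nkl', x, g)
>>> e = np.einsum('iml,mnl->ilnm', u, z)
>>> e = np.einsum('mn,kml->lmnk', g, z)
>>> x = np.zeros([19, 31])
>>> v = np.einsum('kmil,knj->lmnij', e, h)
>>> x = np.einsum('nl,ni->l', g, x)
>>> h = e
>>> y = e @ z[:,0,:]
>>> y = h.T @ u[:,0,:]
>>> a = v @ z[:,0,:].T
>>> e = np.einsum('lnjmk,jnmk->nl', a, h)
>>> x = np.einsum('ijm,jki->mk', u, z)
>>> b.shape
(3,)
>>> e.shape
(19, 37)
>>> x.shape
(3, 19)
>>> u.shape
(3, 37, 3)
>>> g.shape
(19, 11)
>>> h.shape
(3, 19, 11, 37)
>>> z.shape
(37, 19, 3)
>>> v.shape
(37, 19, 3, 11, 3)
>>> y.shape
(37, 11, 19, 3)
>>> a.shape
(37, 19, 3, 11, 37)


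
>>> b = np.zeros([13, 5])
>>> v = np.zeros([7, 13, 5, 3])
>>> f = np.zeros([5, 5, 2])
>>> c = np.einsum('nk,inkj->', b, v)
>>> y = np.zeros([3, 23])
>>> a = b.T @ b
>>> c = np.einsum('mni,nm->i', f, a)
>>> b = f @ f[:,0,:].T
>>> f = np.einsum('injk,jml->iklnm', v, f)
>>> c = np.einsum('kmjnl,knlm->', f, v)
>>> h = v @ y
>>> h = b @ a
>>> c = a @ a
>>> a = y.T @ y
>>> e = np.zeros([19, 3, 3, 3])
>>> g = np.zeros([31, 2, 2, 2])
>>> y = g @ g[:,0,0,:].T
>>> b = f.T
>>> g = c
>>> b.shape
(5, 13, 2, 3, 7)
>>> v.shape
(7, 13, 5, 3)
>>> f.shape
(7, 3, 2, 13, 5)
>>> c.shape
(5, 5)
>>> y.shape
(31, 2, 2, 31)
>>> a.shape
(23, 23)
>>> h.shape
(5, 5, 5)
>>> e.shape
(19, 3, 3, 3)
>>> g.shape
(5, 5)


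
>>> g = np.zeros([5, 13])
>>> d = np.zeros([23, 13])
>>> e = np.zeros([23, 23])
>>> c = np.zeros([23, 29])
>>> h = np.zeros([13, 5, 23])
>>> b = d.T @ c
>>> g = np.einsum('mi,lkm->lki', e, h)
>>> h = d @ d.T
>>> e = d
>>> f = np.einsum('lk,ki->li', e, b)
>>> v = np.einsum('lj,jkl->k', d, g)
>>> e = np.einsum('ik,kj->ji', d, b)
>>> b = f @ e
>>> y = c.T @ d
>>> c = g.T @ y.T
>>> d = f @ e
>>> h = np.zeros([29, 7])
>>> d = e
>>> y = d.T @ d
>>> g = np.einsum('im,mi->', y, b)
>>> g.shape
()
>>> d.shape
(29, 23)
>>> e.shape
(29, 23)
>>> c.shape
(23, 5, 29)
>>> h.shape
(29, 7)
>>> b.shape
(23, 23)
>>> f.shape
(23, 29)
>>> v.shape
(5,)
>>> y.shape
(23, 23)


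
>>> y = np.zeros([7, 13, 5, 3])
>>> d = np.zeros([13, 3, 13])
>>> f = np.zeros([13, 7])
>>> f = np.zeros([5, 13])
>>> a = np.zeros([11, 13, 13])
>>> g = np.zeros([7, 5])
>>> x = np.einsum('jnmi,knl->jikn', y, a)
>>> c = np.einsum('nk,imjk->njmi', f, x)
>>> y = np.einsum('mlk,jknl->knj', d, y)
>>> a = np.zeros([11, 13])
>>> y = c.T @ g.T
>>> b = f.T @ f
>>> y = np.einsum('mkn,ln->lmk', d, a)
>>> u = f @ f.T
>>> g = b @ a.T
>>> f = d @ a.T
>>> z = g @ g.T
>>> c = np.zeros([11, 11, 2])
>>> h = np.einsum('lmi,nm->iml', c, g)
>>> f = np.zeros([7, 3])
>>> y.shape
(11, 13, 3)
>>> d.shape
(13, 3, 13)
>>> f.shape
(7, 3)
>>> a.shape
(11, 13)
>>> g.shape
(13, 11)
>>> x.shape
(7, 3, 11, 13)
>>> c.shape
(11, 11, 2)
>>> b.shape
(13, 13)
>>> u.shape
(5, 5)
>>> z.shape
(13, 13)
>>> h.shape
(2, 11, 11)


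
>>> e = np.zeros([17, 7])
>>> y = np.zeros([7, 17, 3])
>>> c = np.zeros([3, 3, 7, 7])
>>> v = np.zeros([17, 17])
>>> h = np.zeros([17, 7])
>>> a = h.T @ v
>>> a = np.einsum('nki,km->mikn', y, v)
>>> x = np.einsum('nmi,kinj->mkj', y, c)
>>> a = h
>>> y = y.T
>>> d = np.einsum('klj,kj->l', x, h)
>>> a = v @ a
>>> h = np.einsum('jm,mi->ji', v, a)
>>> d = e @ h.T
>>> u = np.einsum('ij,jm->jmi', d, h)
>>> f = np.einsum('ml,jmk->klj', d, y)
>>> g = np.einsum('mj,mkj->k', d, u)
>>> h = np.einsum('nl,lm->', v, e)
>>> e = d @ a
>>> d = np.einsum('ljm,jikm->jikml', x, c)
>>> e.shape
(17, 7)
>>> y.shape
(3, 17, 7)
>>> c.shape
(3, 3, 7, 7)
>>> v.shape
(17, 17)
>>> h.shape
()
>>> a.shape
(17, 7)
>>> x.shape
(17, 3, 7)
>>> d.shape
(3, 3, 7, 7, 17)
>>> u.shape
(17, 7, 17)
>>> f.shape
(7, 17, 3)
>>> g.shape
(7,)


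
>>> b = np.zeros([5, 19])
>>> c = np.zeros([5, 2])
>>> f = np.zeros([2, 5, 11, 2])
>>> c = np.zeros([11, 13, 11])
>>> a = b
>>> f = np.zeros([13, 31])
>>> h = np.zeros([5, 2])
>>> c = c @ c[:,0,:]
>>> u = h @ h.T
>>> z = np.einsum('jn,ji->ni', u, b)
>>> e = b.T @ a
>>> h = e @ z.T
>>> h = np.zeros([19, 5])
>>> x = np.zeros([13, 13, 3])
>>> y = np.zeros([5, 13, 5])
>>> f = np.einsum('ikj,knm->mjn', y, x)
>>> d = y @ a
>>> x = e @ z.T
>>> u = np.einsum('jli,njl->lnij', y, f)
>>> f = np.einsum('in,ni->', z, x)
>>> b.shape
(5, 19)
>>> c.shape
(11, 13, 11)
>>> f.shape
()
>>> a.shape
(5, 19)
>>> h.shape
(19, 5)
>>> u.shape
(13, 3, 5, 5)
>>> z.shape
(5, 19)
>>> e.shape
(19, 19)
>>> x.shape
(19, 5)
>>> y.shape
(5, 13, 5)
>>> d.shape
(5, 13, 19)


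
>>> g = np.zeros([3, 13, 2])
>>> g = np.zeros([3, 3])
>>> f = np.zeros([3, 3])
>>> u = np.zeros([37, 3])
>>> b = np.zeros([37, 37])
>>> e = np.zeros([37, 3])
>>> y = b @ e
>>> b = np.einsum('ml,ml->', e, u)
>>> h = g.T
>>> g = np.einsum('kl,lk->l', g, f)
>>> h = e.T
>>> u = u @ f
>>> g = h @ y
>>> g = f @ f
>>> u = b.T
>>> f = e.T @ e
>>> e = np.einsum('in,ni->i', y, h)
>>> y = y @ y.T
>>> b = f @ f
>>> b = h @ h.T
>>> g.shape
(3, 3)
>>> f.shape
(3, 3)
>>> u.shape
()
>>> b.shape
(3, 3)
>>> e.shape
(37,)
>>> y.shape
(37, 37)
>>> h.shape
(3, 37)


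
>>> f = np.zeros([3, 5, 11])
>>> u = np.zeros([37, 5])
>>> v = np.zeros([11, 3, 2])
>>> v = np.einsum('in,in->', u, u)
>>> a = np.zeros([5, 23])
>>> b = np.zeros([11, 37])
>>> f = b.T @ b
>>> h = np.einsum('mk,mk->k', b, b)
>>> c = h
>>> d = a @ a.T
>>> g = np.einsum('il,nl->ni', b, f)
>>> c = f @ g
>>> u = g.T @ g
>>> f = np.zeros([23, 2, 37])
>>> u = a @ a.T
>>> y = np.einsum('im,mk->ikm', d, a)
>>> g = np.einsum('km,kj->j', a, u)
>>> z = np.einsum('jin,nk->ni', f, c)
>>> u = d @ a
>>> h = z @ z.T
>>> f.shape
(23, 2, 37)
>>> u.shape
(5, 23)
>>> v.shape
()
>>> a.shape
(5, 23)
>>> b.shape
(11, 37)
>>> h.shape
(37, 37)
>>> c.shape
(37, 11)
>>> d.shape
(5, 5)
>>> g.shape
(5,)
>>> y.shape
(5, 23, 5)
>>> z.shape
(37, 2)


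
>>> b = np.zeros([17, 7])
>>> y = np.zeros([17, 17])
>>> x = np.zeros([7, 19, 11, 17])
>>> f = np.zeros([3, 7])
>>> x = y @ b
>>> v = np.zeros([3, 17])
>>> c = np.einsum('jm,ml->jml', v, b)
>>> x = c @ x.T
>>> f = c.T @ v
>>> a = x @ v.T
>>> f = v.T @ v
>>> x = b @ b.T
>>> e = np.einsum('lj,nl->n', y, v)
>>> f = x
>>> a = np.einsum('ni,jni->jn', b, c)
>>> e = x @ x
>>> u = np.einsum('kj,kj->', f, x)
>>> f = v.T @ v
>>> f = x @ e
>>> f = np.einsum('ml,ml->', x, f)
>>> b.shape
(17, 7)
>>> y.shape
(17, 17)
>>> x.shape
(17, 17)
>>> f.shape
()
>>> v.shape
(3, 17)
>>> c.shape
(3, 17, 7)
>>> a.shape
(3, 17)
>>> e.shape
(17, 17)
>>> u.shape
()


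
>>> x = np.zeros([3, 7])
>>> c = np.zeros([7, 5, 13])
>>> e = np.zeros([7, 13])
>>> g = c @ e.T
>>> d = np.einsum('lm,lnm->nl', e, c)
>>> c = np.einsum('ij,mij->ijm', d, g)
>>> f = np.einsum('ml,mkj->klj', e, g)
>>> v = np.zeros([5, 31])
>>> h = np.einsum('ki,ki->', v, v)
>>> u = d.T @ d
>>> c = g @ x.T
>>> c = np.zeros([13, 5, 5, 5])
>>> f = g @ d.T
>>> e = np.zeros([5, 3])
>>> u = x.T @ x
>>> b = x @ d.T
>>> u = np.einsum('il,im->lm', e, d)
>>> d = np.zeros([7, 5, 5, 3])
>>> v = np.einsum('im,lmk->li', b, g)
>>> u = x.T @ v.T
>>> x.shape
(3, 7)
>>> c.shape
(13, 5, 5, 5)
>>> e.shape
(5, 3)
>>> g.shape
(7, 5, 7)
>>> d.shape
(7, 5, 5, 3)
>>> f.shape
(7, 5, 5)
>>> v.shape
(7, 3)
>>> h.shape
()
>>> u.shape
(7, 7)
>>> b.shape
(3, 5)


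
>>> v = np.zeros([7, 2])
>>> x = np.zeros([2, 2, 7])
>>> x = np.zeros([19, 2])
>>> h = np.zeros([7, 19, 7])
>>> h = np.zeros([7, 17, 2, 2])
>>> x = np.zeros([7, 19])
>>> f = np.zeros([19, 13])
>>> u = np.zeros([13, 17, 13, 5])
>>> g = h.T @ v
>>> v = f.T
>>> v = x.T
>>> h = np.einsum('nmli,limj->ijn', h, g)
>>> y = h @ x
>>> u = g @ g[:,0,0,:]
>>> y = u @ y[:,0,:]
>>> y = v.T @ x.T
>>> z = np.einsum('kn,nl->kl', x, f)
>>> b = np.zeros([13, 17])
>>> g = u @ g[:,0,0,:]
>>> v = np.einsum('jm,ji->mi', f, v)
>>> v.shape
(13, 7)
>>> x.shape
(7, 19)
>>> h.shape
(2, 2, 7)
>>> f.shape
(19, 13)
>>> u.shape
(2, 2, 17, 2)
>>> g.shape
(2, 2, 17, 2)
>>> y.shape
(7, 7)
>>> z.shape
(7, 13)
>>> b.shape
(13, 17)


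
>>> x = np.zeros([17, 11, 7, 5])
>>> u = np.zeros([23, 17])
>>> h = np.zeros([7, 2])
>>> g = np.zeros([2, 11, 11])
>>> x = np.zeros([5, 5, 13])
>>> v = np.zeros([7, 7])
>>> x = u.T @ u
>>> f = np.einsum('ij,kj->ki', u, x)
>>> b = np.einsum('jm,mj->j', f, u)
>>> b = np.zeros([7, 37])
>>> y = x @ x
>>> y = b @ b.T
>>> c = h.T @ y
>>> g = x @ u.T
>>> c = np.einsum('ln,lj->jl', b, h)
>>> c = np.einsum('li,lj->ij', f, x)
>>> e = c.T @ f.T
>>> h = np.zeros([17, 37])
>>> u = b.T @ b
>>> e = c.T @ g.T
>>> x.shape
(17, 17)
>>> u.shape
(37, 37)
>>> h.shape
(17, 37)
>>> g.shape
(17, 23)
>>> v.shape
(7, 7)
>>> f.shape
(17, 23)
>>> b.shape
(7, 37)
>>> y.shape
(7, 7)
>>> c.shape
(23, 17)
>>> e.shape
(17, 17)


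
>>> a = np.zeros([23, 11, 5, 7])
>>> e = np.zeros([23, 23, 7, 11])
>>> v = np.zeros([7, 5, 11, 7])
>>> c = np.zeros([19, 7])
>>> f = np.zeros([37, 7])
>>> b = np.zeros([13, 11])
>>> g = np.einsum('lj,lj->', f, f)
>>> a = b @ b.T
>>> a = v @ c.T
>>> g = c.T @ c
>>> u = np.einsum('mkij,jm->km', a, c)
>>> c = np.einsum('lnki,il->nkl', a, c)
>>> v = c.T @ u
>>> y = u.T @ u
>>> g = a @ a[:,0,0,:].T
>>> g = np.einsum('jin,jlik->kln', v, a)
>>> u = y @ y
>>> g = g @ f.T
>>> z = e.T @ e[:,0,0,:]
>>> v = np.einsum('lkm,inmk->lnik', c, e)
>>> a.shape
(7, 5, 11, 19)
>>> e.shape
(23, 23, 7, 11)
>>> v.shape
(5, 23, 23, 11)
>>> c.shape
(5, 11, 7)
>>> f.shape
(37, 7)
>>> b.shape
(13, 11)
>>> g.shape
(19, 5, 37)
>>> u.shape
(7, 7)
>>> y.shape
(7, 7)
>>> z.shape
(11, 7, 23, 11)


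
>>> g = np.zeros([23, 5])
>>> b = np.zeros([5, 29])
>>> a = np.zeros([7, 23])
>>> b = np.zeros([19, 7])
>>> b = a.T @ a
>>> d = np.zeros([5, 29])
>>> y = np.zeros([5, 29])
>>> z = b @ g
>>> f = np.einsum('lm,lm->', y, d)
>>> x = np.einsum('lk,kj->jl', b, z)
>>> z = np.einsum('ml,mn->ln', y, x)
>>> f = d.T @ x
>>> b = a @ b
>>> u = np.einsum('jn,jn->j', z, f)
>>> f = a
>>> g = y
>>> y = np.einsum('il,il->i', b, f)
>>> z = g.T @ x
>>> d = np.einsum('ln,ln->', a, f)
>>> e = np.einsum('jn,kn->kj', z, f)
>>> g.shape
(5, 29)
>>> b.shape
(7, 23)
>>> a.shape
(7, 23)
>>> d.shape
()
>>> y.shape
(7,)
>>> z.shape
(29, 23)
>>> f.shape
(7, 23)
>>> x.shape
(5, 23)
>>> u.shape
(29,)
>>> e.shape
(7, 29)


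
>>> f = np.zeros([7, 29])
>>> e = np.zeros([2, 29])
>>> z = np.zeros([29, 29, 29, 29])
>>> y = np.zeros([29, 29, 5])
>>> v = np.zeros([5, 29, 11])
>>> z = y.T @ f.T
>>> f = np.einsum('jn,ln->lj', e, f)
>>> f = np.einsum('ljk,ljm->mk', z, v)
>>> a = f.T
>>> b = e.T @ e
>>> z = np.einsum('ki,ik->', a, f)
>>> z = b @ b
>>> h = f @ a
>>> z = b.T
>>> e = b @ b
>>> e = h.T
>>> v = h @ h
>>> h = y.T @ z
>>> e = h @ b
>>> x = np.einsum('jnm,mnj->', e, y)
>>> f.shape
(11, 7)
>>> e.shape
(5, 29, 29)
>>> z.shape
(29, 29)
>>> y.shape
(29, 29, 5)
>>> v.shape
(11, 11)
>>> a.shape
(7, 11)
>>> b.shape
(29, 29)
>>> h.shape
(5, 29, 29)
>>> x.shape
()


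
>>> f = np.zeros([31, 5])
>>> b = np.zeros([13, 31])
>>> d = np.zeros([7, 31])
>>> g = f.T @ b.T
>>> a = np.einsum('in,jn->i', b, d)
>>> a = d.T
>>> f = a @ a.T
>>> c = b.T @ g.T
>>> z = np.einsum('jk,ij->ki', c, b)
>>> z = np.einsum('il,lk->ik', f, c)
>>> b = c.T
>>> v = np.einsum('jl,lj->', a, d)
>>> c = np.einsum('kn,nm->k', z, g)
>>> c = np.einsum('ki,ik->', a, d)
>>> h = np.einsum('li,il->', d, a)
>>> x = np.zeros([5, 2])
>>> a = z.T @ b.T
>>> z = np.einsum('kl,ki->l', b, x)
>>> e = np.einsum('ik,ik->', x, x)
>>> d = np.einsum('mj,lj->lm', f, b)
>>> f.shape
(31, 31)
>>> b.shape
(5, 31)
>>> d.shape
(5, 31)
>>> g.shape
(5, 13)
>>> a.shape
(5, 5)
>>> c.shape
()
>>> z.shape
(31,)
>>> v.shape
()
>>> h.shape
()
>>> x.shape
(5, 2)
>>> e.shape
()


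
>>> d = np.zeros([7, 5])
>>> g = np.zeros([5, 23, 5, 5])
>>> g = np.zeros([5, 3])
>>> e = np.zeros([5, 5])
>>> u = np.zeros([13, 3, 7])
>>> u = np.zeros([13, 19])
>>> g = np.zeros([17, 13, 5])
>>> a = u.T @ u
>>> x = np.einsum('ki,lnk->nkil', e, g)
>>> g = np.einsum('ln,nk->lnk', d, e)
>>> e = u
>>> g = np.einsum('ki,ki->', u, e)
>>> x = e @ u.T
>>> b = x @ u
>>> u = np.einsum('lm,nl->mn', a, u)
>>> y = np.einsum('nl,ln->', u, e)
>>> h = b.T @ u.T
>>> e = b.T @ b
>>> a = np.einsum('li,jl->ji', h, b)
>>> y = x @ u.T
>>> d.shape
(7, 5)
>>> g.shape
()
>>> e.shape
(19, 19)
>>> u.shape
(19, 13)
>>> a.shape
(13, 19)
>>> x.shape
(13, 13)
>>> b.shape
(13, 19)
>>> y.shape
(13, 19)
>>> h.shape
(19, 19)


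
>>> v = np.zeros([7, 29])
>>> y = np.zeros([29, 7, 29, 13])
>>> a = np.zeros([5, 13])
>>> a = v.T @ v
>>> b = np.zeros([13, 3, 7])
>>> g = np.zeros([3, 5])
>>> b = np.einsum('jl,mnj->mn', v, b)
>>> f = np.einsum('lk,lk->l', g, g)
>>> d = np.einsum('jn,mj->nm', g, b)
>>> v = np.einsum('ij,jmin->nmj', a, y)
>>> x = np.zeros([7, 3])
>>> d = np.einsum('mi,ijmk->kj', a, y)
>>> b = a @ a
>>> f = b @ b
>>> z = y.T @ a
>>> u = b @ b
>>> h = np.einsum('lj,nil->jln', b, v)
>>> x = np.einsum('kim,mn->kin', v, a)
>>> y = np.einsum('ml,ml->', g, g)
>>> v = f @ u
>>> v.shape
(29, 29)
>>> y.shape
()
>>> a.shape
(29, 29)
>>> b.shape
(29, 29)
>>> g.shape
(3, 5)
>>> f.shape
(29, 29)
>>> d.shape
(13, 7)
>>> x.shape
(13, 7, 29)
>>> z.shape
(13, 29, 7, 29)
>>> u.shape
(29, 29)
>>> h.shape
(29, 29, 13)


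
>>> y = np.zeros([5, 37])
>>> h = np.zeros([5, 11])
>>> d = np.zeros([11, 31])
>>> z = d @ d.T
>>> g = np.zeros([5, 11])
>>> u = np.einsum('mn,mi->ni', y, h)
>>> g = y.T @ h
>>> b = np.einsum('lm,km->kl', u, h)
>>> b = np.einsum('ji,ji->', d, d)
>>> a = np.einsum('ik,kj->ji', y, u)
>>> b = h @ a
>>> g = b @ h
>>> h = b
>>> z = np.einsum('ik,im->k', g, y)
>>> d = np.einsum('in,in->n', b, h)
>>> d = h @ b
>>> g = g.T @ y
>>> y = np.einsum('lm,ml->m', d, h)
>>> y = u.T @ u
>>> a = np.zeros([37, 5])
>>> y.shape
(11, 11)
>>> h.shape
(5, 5)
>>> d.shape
(5, 5)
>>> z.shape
(11,)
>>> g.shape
(11, 37)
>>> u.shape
(37, 11)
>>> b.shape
(5, 5)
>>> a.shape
(37, 5)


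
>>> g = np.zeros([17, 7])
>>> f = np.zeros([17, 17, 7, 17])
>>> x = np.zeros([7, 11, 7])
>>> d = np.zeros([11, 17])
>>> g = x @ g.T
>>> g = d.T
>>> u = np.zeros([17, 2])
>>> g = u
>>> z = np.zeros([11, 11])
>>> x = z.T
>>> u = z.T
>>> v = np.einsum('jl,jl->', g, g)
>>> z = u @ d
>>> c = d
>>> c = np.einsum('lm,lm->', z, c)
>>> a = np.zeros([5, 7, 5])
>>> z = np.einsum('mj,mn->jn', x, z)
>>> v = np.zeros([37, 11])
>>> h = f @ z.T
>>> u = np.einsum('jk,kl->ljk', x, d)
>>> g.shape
(17, 2)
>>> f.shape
(17, 17, 7, 17)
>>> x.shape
(11, 11)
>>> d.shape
(11, 17)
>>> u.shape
(17, 11, 11)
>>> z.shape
(11, 17)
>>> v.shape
(37, 11)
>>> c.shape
()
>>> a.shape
(5, 7, 5)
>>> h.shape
(17, 17, 7, 11)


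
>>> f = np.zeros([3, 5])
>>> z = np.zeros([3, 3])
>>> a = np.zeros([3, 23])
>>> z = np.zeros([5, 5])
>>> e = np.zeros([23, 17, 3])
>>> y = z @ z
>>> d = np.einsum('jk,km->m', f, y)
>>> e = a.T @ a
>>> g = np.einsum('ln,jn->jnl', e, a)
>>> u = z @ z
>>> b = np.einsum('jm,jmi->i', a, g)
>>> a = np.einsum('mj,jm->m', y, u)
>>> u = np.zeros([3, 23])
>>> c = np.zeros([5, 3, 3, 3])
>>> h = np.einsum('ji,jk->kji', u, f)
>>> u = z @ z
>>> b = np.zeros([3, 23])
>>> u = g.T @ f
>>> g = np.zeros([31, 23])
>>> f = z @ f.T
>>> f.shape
(5, 3)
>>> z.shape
(5, 5)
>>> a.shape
(5,)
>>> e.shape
(23, 23)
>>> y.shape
(5, 5)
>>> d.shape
(5,)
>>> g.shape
(31, 23)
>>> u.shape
(23, 23, 5)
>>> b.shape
(3, 23)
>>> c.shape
(5, 3, 3, 3)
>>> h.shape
(5, 3, 23)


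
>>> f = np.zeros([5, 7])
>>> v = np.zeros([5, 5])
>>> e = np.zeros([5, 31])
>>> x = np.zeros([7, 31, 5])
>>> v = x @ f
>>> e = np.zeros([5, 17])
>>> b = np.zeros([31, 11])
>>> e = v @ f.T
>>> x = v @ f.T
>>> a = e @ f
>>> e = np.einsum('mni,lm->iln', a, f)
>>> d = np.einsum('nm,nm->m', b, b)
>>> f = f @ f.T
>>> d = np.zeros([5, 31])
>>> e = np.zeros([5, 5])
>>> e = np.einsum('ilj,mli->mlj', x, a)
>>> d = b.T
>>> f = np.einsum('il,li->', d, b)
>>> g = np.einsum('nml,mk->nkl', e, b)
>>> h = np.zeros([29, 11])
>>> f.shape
()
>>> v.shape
(7, 31, 7)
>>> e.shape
(7, 31, 5)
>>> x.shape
(7, 31, 5)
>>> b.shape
(31, 11)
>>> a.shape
(7, 31, 7)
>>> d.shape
(11, 31)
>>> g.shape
(7, 11, 5)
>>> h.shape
(29, 11)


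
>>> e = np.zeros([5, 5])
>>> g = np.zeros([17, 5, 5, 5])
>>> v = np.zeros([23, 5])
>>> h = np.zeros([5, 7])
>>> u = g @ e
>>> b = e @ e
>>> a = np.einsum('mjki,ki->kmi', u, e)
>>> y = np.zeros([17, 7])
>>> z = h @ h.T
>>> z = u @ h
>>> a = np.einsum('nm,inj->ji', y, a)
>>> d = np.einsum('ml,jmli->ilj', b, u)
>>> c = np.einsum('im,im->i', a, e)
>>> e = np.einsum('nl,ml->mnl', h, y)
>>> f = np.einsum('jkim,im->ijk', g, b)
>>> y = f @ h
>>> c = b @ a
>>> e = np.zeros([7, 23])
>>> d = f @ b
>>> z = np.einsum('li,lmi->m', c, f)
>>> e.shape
(7, 23)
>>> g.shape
(17, 5, 5, 5)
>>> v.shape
(23, 5)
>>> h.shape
(5, 7)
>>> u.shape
(17, 5, 5, 5)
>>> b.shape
(5, 5)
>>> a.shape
(5, 5)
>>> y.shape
(5, 17, 7)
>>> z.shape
(17,)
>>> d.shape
(5, 17, 5)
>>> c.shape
(5, 5)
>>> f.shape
(5, 17, 5)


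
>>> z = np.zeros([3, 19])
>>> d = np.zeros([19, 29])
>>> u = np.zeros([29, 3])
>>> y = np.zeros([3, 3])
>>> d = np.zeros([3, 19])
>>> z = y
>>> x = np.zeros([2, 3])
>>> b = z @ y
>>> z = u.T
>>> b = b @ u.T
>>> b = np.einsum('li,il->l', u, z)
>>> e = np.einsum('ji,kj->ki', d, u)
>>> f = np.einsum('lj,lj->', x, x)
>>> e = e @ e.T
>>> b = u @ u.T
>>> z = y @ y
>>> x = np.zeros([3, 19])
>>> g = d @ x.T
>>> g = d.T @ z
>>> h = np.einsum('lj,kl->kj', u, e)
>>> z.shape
(3, 3)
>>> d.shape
(3, 19)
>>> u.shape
(29, 3)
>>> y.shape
(3, 3)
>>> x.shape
(3, 19)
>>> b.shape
(29, 29)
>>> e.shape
(29, 29)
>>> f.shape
()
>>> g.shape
(19, 3)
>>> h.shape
(29, 3)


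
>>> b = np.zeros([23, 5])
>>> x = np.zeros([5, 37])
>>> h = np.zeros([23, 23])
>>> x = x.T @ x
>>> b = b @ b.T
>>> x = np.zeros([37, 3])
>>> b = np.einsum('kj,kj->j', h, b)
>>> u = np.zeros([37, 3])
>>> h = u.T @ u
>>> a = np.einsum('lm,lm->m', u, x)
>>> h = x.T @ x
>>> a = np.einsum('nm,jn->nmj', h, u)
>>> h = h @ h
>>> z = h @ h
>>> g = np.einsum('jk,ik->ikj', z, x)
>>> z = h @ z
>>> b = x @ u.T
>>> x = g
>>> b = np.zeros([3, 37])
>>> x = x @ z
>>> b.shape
(3, 37)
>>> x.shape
(37, 3, 3)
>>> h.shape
(3, 3)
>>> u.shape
(37, 3)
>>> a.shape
(3, 3, 37)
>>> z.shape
(3, 3)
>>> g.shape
(37, 3, 3)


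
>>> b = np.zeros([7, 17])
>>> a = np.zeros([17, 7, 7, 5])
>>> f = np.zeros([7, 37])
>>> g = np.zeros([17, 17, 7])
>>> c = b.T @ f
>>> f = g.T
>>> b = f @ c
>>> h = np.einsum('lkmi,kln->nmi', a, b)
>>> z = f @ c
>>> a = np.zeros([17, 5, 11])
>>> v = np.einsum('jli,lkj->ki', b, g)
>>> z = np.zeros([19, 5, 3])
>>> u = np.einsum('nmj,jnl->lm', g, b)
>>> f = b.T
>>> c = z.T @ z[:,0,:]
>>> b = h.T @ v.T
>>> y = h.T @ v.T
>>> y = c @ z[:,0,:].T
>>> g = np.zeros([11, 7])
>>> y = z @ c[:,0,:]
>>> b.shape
(5, 7, 17)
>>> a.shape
(17, 5, 11)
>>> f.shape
(37, 17, 7)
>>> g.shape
(11, 7)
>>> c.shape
(3, 5, 3)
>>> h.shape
(37, 7, 5)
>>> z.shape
(19, 5, 3)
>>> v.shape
(17, 37)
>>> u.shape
(37, 17)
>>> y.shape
(19, 5, 3)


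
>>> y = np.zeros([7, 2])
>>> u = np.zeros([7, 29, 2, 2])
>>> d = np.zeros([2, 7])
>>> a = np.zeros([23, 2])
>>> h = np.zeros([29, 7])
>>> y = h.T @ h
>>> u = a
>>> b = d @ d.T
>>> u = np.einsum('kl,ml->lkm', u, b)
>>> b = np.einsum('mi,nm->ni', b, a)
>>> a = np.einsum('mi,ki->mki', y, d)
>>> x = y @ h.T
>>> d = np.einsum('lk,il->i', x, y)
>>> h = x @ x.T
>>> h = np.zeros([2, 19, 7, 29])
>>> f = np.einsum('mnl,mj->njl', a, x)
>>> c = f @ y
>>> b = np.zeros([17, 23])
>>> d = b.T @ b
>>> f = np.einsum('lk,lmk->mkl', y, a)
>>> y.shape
(7, 7)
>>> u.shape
(2, 23, 2)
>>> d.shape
(23, 23)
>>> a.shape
(7, 2, 7)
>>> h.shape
(2, 19, 7, 29)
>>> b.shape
(17, 23)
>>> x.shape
(7, 29)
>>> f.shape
(2, 7, 7)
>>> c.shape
(2, 29, 7)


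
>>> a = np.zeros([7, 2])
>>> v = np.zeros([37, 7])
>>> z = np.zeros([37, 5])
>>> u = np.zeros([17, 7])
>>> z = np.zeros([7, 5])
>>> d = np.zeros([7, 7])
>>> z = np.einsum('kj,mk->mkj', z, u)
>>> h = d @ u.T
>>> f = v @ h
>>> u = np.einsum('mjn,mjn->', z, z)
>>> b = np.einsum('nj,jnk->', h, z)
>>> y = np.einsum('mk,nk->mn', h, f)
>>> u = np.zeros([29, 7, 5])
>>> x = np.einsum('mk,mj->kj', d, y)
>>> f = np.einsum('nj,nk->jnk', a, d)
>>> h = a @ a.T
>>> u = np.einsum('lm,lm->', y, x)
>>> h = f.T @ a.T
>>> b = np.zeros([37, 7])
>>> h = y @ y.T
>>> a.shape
(7, 2)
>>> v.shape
(37, 7)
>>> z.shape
(17, 7, 5)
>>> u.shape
()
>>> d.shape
(7, 7)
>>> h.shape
(7, 7)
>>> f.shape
(2, 7, 7)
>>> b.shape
(37, 7)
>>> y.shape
(7, 37)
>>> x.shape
(7, 37)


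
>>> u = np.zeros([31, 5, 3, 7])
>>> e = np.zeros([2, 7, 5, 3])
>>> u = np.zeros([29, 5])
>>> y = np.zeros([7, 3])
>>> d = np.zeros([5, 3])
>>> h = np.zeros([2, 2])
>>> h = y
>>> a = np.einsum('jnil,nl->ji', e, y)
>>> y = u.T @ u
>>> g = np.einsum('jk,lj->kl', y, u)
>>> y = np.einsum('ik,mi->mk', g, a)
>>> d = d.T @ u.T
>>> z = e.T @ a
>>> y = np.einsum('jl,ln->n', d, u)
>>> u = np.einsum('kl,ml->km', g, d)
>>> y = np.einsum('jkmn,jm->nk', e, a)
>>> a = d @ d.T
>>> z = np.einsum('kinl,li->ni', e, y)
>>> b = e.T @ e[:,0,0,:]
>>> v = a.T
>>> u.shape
(5, 3)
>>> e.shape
(2, 7, 5, 3)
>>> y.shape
(3, 7)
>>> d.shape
(3, 29)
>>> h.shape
(7, 3)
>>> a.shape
(3, 3)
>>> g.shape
(5, 29)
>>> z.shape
(5, 7)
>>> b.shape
(3, 5, 7, 3)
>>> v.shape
(3, 3)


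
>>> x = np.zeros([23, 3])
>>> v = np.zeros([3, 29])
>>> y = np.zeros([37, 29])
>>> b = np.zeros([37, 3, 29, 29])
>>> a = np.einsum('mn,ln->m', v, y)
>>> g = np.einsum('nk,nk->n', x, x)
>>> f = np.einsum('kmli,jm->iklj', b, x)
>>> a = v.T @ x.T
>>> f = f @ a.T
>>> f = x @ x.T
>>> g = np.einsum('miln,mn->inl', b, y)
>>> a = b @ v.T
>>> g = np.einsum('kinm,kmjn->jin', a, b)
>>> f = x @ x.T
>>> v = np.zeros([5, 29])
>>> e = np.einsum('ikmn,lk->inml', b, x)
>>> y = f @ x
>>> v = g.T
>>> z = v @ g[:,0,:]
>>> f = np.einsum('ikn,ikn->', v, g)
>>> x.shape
(23, 3)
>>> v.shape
(29, 3, 29)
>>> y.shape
(23, 3)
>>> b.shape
(37, 3, 29, 29)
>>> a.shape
(37, 3, 29, 3)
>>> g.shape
(29, 3, 29)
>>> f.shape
()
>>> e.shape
(37, 29, 29, 23)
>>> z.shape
(29, 3, 29)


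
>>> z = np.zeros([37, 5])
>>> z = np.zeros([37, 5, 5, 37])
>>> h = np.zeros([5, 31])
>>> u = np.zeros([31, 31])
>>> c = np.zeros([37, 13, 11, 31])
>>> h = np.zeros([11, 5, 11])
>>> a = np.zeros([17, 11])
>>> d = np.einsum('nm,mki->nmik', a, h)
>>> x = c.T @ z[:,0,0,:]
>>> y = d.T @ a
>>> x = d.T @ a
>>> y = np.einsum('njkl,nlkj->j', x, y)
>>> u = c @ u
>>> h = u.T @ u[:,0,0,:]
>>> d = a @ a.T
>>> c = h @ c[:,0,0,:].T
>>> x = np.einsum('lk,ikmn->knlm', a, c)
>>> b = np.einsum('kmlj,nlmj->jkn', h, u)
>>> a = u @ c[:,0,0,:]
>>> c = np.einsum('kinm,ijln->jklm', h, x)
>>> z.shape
(37, 5, 5, 37)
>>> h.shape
(31, 11, 13, 31)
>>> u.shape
(37, 13, 11, 31)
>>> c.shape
(37, 31, 17, 31)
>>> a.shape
(37, 13, 11, 37)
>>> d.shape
(17, 17)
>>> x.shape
(11, 37, 17, 13)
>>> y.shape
(11,)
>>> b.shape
(31, 31, 37)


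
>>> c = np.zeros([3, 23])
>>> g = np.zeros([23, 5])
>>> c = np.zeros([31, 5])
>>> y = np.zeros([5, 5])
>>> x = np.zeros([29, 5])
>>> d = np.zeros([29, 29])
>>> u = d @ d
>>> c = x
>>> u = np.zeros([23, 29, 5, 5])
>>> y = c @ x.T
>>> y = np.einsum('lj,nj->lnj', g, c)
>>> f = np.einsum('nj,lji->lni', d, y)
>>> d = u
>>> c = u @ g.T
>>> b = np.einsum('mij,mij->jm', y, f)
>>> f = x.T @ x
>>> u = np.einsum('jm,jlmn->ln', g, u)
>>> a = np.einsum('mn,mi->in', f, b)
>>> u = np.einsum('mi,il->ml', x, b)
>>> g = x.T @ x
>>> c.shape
(23, 29, 5, 23)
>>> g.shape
(5, 5)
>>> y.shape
(23, 29, 5)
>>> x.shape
(29, 5)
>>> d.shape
(23, 29, 5, 5)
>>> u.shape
(29, 23)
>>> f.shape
(5, 5)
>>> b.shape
(5, 23)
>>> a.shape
(23, 5)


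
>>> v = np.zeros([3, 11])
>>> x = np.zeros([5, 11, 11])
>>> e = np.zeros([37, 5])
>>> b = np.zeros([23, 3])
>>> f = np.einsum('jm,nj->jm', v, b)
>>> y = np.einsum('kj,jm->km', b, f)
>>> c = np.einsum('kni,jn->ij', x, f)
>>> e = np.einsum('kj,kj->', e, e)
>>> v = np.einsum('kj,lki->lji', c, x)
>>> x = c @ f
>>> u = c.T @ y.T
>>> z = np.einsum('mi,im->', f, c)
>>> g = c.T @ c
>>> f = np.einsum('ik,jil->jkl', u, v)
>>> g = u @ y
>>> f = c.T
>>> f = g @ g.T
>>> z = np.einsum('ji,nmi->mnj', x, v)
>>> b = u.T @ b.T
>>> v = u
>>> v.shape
(3, 23)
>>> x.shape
(11, 11)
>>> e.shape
()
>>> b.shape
(23, 23)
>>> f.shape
(3, 3)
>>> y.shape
(23, 11)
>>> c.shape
(11, 3)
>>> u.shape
(3, 23)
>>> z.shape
(3, 5, 11)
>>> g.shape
(3, 11)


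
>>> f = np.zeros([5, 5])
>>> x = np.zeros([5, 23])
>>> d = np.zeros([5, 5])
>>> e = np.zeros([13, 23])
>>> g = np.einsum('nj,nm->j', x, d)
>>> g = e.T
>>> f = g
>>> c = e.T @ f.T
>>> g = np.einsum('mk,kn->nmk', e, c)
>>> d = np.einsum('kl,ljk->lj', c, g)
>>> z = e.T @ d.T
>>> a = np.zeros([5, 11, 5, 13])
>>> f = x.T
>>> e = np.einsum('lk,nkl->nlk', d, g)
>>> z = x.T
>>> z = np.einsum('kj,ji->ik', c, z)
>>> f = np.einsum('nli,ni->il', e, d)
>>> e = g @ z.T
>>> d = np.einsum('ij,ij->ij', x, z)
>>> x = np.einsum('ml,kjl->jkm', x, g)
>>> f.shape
(13, 23)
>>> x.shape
(13, 23, 5)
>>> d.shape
(5, 23)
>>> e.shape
(23, 13, 5)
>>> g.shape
(23, 13, 23)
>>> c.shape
(23, 23)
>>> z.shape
(5, 23)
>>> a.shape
(5, 11, 5, 13)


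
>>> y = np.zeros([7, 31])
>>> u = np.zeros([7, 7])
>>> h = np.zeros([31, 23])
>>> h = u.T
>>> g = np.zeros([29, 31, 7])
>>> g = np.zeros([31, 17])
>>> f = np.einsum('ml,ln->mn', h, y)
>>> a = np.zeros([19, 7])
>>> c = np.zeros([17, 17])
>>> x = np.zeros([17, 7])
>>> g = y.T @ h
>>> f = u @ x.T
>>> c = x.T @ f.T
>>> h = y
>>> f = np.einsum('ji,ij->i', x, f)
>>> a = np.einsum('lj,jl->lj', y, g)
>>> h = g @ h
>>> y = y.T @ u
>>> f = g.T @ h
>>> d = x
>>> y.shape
(31, 7)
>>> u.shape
(7, 7)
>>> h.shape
(31, 31)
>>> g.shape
(31, 7)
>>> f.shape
(7, 31)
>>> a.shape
(7, 31)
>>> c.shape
(7, 7)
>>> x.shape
(17, 7)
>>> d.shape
(17, 7)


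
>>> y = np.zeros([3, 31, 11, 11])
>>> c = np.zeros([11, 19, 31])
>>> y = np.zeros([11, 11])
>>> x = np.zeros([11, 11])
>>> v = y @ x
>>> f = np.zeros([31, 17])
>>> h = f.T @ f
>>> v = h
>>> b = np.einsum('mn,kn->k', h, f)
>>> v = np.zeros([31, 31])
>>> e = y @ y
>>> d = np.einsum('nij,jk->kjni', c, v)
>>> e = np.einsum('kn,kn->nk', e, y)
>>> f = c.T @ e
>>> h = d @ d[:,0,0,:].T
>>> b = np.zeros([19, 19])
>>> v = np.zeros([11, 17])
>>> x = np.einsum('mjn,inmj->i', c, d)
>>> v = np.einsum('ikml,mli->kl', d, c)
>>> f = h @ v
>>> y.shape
(11, 11)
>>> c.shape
(11, 19, 31)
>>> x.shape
(31,)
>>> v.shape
(31, 19)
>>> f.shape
(31, 31, 11, 19)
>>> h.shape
(31, 31, 11, 31)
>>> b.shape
(19, 19)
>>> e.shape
(11, 11)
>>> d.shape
(31, 31, 11, 19)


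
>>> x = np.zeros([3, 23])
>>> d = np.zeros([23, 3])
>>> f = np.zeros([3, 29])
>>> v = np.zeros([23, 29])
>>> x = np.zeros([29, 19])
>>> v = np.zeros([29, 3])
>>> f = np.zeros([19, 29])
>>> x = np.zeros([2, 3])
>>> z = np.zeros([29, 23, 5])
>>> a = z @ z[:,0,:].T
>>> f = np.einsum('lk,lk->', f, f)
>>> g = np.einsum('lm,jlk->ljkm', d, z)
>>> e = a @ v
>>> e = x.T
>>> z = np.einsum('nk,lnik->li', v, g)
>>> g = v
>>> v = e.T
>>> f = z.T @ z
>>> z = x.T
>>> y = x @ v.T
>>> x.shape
(2, 3)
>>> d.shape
(23, 3)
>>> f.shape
(5, 5)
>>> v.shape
(2, 3)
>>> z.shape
(3, 2)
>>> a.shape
(29, 23, 29)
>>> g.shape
(29, 3)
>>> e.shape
(3, 2)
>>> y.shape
(2, 2)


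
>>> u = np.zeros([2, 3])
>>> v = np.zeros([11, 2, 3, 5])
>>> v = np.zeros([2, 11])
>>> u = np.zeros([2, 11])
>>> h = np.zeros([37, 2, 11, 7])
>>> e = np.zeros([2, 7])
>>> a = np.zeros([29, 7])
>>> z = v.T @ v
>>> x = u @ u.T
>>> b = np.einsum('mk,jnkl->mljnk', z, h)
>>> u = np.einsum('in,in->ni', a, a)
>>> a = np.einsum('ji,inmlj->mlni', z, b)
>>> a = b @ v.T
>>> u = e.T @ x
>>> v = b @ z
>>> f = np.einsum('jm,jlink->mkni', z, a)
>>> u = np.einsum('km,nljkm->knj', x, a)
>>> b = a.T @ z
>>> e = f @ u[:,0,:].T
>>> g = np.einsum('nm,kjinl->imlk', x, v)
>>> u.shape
(2, 11, 37)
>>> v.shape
(11, 7, 37, 2, 11)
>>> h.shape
(37, 2, 11, 7)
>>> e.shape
(11, 2, 2, 2)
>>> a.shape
(11, 7, 37, 2, 2)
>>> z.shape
(11, 11)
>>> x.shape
(2, 2)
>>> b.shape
(2, 2, 37, 7, 11)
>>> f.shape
(11, 2, 2, 37)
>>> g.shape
(37, 2, 11, 11)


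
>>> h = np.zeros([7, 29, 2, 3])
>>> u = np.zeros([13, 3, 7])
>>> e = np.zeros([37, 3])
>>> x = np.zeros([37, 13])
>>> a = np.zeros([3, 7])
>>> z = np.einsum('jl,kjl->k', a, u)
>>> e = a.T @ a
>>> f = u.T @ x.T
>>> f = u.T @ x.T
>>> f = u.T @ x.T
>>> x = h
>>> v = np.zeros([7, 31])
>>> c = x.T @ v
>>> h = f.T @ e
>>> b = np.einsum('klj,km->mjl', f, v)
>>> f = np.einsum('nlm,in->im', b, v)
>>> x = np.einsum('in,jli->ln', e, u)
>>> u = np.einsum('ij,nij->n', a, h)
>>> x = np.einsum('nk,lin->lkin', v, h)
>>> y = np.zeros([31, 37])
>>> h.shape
(37, 3, 7)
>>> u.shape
(37,)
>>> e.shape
(7, 7)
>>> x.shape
(37, 31, 3, 7)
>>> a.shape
(3, 7)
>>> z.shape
(13,)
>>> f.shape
(7, 3)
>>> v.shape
(7, 31)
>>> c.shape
(3, 2, 29, 31)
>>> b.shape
(31, 37, 3)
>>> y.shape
(31, 37)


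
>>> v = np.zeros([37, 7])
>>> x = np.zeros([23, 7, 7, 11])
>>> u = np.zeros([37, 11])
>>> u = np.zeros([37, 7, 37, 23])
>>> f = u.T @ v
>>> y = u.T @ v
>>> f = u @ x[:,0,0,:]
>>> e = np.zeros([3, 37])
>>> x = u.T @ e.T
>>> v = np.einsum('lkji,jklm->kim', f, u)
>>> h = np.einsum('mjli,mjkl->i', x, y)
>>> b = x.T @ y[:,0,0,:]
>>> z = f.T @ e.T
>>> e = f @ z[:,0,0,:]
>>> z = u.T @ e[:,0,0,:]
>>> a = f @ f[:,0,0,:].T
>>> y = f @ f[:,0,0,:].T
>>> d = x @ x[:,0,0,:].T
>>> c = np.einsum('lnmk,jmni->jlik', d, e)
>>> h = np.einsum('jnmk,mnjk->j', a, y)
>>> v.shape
(7, 11, 23)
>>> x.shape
(23, 37, 7, 3)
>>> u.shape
(37, 7, 37, 23)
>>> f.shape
(37, 7, 37, 11)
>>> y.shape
(37, 7, 37, 37)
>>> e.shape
(37, 7, 37, 3)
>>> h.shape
(37,)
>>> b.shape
(3, 7, 37, 7)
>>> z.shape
(23, 37, 7, 3)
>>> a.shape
(37, 7, 37, 37)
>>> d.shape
(23, 37, 7, 23)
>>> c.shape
(37, 23, 3, 23)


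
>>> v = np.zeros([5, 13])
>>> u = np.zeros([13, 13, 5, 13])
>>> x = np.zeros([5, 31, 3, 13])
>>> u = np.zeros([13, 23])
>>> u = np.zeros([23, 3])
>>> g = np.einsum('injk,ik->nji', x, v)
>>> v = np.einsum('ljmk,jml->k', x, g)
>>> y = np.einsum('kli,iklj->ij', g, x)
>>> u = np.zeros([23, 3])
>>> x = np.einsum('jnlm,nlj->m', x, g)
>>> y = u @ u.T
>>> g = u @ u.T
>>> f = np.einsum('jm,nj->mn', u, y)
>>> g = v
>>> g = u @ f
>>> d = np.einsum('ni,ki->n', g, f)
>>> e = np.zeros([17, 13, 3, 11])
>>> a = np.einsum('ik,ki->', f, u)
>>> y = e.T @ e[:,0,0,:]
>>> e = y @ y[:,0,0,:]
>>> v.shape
(13,)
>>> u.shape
(23, 3)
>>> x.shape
(13,)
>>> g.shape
(23, 23)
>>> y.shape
(11, 3, 13, 11)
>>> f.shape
(3, 23)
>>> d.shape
(23,)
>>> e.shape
(11, 3, 13, 11)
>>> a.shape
()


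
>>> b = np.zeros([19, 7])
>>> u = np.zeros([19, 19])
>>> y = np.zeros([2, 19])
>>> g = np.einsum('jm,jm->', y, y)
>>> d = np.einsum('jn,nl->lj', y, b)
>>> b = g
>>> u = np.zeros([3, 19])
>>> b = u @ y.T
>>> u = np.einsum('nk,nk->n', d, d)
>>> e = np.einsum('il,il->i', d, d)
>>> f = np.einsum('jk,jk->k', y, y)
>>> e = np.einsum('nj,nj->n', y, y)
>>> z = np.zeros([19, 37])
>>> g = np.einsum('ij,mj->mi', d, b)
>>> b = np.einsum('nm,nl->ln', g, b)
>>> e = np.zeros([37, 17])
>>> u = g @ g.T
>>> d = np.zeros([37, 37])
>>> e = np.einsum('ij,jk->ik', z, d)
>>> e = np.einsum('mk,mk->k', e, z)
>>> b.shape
(2, 3)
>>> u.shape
(3, 3)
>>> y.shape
(2, 19)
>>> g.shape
(3, 7)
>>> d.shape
(37, 37)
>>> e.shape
(37,)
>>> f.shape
(19,)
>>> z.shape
(19, 37)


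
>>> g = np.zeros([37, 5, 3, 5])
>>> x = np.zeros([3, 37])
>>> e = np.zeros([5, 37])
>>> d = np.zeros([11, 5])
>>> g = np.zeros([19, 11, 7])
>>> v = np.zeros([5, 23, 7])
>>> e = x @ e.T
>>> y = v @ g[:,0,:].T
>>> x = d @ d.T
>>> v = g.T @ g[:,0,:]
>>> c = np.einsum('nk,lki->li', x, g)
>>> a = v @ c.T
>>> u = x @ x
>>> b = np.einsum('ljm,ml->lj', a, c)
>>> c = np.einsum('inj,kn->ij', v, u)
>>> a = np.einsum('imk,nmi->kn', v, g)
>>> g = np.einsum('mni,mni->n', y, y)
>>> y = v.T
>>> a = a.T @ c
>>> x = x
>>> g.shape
(23,)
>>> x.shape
(11, 11)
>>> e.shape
(3, 5)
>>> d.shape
(11, 5)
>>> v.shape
(7, 11, 7)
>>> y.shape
(7, 11, 7)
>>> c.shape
(7, 7)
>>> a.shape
(19, 7)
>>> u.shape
(11, 11)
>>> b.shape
(7, 11)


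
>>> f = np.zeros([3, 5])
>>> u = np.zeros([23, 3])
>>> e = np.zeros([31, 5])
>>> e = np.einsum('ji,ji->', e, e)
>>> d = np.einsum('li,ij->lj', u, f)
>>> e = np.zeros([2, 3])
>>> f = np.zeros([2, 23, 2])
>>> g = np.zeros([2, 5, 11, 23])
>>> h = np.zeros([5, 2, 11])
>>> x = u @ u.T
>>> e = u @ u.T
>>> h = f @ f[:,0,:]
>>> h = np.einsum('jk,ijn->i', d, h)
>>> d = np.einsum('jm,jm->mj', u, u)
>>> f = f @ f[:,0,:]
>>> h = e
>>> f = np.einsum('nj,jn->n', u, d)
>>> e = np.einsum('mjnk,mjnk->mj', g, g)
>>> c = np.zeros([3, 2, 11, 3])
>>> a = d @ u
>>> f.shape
(23,)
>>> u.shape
(23, 3)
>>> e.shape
(2, 5)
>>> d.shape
(3, 23)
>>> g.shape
(2, 5, 11, 23)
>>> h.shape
(23, 23)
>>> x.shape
(23, 23)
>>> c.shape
(3, 2, 11, 3)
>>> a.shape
(3, 3)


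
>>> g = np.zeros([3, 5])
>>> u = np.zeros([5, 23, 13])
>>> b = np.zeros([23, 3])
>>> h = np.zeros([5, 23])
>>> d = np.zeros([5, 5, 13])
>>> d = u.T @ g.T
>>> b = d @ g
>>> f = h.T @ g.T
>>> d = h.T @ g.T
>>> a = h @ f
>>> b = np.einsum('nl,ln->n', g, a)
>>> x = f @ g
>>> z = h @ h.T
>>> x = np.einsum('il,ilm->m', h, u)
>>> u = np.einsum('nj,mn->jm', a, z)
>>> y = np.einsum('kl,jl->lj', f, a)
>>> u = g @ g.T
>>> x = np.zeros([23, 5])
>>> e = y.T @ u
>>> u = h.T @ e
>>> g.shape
(3, 5)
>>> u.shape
(23, 3)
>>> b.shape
(3,)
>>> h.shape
(5, 23)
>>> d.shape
(23, 3)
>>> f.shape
(23, 3)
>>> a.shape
(5, 3)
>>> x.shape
(23, 5)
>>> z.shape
(5, 5)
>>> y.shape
(3, 5)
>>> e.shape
(5, 3)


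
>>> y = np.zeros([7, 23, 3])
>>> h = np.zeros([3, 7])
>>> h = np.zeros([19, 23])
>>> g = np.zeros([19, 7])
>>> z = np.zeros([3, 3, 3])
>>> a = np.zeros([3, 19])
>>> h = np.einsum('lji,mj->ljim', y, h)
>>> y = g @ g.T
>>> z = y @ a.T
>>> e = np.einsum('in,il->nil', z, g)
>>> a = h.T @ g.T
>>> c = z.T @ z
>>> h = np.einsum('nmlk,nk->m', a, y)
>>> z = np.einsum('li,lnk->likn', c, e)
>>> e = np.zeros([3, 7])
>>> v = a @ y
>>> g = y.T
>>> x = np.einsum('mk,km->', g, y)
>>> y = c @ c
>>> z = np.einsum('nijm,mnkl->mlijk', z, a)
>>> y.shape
(3, 3)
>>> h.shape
(3,)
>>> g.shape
(19, 19)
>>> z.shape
(19, 19, 3, 7, 23)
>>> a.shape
(19, 3, 23, 19)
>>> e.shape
(3, 7)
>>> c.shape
(3, 3)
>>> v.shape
(19, 3, 23, 19)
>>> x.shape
()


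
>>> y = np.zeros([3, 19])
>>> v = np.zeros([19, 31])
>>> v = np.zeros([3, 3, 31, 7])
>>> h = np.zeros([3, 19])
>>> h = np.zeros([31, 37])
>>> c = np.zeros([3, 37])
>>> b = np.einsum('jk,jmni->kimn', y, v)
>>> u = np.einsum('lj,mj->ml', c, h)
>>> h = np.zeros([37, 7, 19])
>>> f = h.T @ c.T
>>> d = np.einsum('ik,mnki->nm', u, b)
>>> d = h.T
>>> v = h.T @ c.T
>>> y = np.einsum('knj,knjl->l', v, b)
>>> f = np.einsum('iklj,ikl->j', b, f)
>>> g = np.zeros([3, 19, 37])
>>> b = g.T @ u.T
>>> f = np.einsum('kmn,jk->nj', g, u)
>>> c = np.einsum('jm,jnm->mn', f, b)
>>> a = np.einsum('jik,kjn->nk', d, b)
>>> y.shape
(31,)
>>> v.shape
(19, 7, 3)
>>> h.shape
(37, 7, 19)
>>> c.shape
(31, 19)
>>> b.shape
(37, 19, 31)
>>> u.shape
(31, 3)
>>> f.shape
(37, 31)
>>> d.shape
(19, 7, 37)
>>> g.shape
(3, 19, 37)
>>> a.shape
(31, 37)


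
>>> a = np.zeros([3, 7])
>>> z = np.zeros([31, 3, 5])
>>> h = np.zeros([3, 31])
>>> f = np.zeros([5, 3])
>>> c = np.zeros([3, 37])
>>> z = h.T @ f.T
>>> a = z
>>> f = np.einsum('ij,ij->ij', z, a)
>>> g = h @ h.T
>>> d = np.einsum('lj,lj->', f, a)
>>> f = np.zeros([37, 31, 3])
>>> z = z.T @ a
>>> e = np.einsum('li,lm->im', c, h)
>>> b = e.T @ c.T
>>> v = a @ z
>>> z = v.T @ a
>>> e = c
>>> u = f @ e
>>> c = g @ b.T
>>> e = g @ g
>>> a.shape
(31, 5)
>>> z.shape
(5, 5)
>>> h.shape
(3, 31)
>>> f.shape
(37, 31, 3)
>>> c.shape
(3, 31)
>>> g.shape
(3, 3)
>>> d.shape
()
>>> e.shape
(3, 3)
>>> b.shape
(31, 3)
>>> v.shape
(31, 5)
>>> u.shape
(37, 31, 37)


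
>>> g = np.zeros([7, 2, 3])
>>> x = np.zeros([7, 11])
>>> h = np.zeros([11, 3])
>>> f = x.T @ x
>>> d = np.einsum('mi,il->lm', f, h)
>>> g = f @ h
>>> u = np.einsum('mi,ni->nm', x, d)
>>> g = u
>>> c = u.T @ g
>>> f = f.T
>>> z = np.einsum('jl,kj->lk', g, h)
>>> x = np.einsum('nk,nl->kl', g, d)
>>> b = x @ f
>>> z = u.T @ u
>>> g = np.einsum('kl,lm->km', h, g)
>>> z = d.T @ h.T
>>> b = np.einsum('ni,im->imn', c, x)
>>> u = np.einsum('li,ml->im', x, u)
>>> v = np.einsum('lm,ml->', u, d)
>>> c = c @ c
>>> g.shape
(11, 7)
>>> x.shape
(7, 11)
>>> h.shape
(11, 3)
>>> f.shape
(11, 11)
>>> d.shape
(3, 11)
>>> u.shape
(11, 3)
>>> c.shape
(7, 7)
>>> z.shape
(11, 11)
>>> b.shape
(7, 11, 7)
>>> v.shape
()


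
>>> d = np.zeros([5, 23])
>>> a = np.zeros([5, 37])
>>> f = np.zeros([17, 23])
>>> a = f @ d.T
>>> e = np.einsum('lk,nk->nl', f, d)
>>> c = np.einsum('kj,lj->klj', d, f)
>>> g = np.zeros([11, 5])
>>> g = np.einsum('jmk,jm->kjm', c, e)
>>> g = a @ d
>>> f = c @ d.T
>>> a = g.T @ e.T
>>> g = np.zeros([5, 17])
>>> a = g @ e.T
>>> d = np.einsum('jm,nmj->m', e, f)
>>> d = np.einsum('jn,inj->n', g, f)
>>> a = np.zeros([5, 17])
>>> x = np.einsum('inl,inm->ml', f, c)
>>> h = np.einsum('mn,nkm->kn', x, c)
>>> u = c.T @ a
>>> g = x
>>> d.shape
(17,)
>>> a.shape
(5, 17)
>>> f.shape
(5, 17, 5)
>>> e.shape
(5, 17)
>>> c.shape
(5, 17, 23)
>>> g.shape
(23, 5)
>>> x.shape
(23, 5)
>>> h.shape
(17, 5)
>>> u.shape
(23, 17, 17)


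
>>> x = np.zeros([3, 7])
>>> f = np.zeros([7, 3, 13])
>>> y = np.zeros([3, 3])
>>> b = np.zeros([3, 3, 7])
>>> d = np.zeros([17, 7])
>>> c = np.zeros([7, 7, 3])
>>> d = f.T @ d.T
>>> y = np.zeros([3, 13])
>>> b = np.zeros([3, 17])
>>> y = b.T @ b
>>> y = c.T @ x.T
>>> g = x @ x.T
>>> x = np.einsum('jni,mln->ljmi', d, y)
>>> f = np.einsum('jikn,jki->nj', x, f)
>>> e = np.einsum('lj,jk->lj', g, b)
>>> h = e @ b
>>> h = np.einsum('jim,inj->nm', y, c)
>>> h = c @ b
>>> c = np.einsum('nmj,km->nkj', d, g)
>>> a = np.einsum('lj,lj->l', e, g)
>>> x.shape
(7, 13, 3, 17)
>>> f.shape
(17, 7)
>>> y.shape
(3, 7, 3)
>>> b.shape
(3, 17)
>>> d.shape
(13, 3, 17)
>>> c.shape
(13, 3, 17)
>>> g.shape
(3, 3)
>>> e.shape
(3, 3)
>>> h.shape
(7, 7, 17)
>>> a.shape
(3,)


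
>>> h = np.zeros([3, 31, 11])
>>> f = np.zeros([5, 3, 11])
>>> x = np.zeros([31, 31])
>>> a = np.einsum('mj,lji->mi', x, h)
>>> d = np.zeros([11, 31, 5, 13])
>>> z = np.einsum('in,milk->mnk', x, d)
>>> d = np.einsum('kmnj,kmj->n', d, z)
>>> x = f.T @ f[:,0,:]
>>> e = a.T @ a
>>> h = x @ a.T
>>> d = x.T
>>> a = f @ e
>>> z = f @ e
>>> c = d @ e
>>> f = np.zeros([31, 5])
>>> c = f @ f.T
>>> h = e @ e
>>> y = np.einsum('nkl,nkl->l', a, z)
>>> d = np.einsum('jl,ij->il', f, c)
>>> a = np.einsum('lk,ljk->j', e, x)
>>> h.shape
(11, 11)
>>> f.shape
(31, 5)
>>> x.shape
(11, 3, 11)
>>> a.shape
(3,)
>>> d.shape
(31, 5)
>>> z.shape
(5, 3, 11)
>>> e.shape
(11, 11)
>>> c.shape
(31, 31)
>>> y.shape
(11,)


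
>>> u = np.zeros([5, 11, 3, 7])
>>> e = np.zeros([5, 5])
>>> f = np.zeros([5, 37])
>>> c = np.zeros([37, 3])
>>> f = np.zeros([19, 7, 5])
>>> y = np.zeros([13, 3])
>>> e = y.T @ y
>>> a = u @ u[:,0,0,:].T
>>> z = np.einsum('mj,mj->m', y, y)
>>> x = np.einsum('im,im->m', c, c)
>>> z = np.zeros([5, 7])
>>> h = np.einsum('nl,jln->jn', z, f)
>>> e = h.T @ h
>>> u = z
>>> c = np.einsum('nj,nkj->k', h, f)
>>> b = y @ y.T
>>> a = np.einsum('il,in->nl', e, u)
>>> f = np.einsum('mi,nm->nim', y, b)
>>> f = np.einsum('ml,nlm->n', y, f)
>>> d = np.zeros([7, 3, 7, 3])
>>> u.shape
(5, 7)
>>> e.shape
(5, 5)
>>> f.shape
(13,)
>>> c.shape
(7,)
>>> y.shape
(13, 3)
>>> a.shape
(7, 5)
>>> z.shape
(5, 7)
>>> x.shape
(3,)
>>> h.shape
(19, 5)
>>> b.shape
(13, 13)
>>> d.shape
(7, 3, 7, 3)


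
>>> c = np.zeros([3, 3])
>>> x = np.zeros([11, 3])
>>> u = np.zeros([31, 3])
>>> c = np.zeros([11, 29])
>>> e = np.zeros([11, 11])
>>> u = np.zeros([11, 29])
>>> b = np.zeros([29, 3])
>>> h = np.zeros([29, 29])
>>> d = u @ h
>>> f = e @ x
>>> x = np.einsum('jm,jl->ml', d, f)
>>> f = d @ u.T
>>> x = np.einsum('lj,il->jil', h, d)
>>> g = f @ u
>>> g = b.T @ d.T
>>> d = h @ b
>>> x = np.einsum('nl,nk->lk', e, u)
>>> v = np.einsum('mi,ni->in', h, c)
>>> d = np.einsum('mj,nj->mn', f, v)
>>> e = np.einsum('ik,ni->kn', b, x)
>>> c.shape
(11, 29)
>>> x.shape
(11, 29)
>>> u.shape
(11, 29)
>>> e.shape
(3, 11)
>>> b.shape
(29, 3)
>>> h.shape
(29, 29)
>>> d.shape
(11, 29)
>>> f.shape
(11, 11)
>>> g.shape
(3, 11)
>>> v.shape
(29, 11)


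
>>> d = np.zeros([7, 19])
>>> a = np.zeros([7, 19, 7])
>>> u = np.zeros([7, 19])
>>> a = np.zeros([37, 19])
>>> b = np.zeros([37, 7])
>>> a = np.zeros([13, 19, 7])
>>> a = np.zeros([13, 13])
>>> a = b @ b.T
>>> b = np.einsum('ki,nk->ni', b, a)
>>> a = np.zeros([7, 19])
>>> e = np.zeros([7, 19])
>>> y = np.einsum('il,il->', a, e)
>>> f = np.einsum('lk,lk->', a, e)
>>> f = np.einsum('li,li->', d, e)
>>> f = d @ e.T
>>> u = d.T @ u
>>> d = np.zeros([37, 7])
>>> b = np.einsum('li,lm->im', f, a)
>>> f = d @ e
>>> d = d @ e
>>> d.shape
(37, 19)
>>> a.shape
(7, 19)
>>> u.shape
(19, 19)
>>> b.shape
(7, 19)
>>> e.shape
(7, 19)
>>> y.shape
()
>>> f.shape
(37, 19)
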